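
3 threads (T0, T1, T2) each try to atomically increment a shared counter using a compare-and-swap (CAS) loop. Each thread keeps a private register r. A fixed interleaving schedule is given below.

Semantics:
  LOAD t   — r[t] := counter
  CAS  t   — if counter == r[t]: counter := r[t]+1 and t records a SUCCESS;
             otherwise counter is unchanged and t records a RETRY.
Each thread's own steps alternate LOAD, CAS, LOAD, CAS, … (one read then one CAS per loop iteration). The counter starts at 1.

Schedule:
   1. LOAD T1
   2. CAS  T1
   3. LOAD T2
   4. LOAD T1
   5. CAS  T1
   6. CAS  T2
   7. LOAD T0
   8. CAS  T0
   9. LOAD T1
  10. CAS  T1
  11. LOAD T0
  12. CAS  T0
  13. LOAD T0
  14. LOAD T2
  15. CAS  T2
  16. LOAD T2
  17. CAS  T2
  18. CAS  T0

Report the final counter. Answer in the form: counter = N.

   1) LOAD T1:  M=1  r_T1=1
   2) CAS  T1:  M=2  r_T1=1 ✓
   3) LOAD T2:  M=2  r_T2=2
   4) LOAD T1:  M=2  r_T1=2
   5) CAS  T1:  M=3  r_T1=2 ✓
   6) CAS  T2:  M=3  r_T2=2 ✗
   7) LOAD T0:  M=3  r_T0=3
   8) CAS  T0:  M=4  r_T0=3 ✓
   9) LOAD T1:  M=4  r_T1=4
  10) CAS  T1:  M=5  r_T1=4 ✓
  11) LOAD T0:  M=5  r_T0=5
  12) CAS  T0:  M=6  r_T0=5 ✓
  13) LOAD T0:  M=6  r_T0=6
  14) LOAD T2:  M=6  r_T2=6
  15) CAS  T2:  M=7  r_T2=6 ✓
  16) LOAD T2:  M=7  r_T2=7
  17) CAS  T2:  M=8  r_T2=7 ✓
  18) CAS  T0:  M=8  r_T0=6 ✗

counter = 8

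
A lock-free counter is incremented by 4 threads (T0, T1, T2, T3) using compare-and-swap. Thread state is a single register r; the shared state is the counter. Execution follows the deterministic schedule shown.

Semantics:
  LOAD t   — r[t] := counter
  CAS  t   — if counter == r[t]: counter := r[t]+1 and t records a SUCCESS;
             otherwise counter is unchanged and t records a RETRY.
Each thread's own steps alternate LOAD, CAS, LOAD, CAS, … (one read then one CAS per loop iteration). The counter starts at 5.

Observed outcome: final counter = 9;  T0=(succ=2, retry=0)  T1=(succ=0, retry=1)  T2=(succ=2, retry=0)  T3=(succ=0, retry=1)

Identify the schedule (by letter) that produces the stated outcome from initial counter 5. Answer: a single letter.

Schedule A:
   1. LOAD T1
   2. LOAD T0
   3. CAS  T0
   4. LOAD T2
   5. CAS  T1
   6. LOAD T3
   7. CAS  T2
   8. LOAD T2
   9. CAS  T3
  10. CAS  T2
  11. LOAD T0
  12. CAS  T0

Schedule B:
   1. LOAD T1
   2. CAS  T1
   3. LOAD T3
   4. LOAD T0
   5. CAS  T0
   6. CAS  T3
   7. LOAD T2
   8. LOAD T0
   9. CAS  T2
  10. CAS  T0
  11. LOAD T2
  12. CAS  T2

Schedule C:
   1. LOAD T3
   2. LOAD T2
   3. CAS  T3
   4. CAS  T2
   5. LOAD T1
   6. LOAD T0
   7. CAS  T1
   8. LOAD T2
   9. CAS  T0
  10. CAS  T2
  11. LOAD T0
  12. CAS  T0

Tracing schedule A:
#1 T1 reads 5
#2 T0 reads 5
#3 T0 CAS(5→6) writes; counter now 6
#4 T2 reads 6
#5 T1 CAS(5→6) fails; counter now 6
#6 T3 reads 6
#7 T2 CAS(6→7) writes; counter now 7
#8 T2 reads 7
#9 T3 CAS(6→7) fails; counter now 7
#10 T2 CAS(7→8) writes; counter now 8
#11 T0 reads 8
#12 T0 CAS(8→9) writes; counter now 9

A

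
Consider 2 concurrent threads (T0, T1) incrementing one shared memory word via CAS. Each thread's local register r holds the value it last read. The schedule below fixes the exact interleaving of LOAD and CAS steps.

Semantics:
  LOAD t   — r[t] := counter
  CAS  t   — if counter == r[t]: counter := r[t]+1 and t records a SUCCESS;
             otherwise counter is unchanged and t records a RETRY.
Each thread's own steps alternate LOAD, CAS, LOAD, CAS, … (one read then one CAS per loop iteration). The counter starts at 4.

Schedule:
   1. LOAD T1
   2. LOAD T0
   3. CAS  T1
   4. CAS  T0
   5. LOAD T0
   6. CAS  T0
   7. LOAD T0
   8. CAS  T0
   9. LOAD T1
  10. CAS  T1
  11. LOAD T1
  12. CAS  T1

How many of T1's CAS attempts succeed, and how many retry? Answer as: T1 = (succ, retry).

[1] T1.load  rd  (counter 4, T1.r 4)
[2] T0.load  rd  (counter 4, T0.r 4)
[3] T1.cas  hit  (counter 5, T1.r 4)
[4] T0.cas  miss  (counter 5, T0.r 4)
[5] T0.load  rd  (counter 5, T0.r 5)
[6] T0.cas  hit  (counter 6, T0.r 5)
[7] T0.load  rd  (counter 6, T0.r 6)
[8] T0.cas  hit  (counter 7, T0.r 6)
[9] T1.load  rd  (counter 7, T1.r 7)
[10] T1.cas  hit  (counter 8, T1.r 7)
[11] T1.load  rd  (counter 8, T1.r 8)
[12] T1.cas  hit  (counter 9, T1.r 8)

T1 = (3, 0)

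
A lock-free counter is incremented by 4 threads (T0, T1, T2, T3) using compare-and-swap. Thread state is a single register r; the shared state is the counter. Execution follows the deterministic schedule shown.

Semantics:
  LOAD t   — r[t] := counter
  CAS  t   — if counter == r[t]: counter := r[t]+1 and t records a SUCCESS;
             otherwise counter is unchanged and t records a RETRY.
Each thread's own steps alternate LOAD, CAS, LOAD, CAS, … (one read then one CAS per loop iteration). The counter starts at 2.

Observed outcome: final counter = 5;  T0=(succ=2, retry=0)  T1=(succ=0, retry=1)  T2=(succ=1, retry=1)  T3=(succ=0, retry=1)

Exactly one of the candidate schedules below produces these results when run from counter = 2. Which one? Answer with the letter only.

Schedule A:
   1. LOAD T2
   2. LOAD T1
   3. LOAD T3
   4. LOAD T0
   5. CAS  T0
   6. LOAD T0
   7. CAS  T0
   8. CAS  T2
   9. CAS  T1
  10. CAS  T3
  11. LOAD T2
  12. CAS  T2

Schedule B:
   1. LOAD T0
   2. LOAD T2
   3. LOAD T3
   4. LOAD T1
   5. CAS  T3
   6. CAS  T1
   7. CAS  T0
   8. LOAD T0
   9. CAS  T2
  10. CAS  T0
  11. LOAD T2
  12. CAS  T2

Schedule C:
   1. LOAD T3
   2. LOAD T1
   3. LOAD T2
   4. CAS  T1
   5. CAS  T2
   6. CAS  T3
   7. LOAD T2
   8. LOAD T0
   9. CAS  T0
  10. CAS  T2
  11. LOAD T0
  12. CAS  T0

Simulating candidate A:
1. LOAD T2 → mem=2 r[T2]=2 [LOAD]
2. LOAD T1 → mem=2 r[T1]=2 [LOAD]
3. LOAD T3 → mem=2 r[T3]=2 [LOAD]
4. LOAD T0 → mem=2 r[T0]=2 [LOAD]
5. CAS T0 → mem=3 r[T0]=2 [OK]
6. LOAD T0 → mem=3 r[T0]=3 [LOAD]
7. CAS T0 → mem=4 r[T0]=3 [OK]
8. CAS T2 → mem=4 r[T2]=2 [RETRY]
9. CAS T1 → mem=4 r[T1]=2 [RETRY]
10. CAS T3 → mem=4 r[T3]=2 [RETRY]
11. LOAD T2 → mem=4 r[T2]=4 [LOAD]
12. CAS T2 → mem=5 r[T2]=4 [OK]

A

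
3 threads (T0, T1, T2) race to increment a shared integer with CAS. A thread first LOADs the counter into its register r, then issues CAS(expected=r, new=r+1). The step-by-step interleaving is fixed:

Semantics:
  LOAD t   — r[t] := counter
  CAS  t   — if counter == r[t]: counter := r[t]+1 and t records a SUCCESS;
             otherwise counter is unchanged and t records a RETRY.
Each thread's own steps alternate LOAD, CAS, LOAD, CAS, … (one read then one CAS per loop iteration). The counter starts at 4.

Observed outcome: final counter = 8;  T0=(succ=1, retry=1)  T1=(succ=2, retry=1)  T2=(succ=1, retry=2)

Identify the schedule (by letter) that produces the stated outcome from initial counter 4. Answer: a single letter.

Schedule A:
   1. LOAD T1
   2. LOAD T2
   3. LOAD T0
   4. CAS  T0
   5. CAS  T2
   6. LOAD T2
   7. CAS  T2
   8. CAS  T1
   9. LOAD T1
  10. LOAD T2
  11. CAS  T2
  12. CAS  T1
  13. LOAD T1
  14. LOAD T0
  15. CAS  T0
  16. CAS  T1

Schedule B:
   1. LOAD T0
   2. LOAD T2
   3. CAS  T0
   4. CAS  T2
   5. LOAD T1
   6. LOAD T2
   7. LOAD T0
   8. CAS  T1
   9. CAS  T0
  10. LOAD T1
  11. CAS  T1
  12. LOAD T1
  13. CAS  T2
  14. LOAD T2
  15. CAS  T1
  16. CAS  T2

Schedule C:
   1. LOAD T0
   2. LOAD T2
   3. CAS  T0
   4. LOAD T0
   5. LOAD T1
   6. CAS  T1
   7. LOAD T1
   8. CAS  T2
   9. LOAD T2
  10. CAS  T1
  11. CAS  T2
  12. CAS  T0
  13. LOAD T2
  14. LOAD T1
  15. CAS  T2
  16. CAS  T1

C

Simulating candidate C:
step 1: T0 LOAD ⇒ load; ctr=4 reg=4
step 2: T2 LOAD ⇒ load; ctr=4 reg=4
step 3: T0 CAS ⇒ ok; ctr=5 reg=4
step 4: T0 LOAD ⇒ load; ctr=5 reg=5
step 5: T1 LOAD ⇒ load; ctr=5 reg=5
step 6: T1 CAS ⇒ ok; ctr=6 reg=5
step 7: T1 LOAD ⇒ load; ctr=6 reg=6
step 8: T2 CAS ⇒ retry; ctr=6 reg=4
step 9: T2 LOAD ⇒ load; ctr=6 reg=6
step 10: T1 CAS ⇒ ok; ctr=7 reg=6
step 11: T2 CAS ⇒ retry; ctr=7 reg=6
step 12: T0 CAS ⇒ retry; ctr=7 reg=5
step 13: T2 LOAD ⇒ load; ctr=7 reg=7
step 14: T1 LOAD ⇒ load; ctr=7 reg=7
step 15: T2 CAS ⇒ ok; ctr=8 reg=7
step 16: T1 CAS ⇒ retry; ctr=8 reg=7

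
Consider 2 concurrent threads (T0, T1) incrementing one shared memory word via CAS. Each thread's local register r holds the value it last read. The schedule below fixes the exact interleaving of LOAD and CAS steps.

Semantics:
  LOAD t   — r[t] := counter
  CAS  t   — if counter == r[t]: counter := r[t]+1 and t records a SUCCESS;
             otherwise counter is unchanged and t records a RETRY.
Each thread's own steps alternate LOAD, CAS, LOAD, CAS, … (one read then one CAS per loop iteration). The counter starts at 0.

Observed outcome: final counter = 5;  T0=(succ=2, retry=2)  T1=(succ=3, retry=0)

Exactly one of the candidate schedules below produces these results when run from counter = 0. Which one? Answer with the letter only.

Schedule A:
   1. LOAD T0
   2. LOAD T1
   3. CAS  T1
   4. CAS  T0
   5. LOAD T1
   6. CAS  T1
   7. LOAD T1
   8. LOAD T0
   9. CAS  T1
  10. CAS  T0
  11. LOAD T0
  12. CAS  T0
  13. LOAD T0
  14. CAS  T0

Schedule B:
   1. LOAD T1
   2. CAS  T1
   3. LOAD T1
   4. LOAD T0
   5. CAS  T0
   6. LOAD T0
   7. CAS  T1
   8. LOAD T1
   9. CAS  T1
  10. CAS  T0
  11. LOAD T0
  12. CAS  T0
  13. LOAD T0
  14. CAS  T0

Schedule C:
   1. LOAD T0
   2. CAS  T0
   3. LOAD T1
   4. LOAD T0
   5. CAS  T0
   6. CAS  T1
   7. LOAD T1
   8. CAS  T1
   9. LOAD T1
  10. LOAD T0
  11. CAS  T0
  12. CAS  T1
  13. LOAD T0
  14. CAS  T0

Tracing schedule A:
T0 LOAD — after: cnt=0, r=0 — load
T1 LOAD — after: cnt=0, r=0 — load
T1 CAS — after: cnt=1, r=0 — ok
T0 CAS — after: cnt=1, r=0 — retry
T1 LOAD — after: cnt=1, r=1 — load
T1 CAS — after: cnt=2, r=1 — ok
T1 LOAD — after: cnt=2, r=2 — load
T0 LOAD — after: cnt=2, r=2 — load
T1 CAS — after: cnt=3, r=2 — ok
T0 CAS — after: cnt=3, r=2 — retry
T0 LOAD — after: cnt=3, r=3 — load
T0 CAS — after: cnt=4, r=3 — ok
T0 LOAD — after: cnt=4, r=4 — load
T0 CAS — after: cnt=5, r=4 — ok

A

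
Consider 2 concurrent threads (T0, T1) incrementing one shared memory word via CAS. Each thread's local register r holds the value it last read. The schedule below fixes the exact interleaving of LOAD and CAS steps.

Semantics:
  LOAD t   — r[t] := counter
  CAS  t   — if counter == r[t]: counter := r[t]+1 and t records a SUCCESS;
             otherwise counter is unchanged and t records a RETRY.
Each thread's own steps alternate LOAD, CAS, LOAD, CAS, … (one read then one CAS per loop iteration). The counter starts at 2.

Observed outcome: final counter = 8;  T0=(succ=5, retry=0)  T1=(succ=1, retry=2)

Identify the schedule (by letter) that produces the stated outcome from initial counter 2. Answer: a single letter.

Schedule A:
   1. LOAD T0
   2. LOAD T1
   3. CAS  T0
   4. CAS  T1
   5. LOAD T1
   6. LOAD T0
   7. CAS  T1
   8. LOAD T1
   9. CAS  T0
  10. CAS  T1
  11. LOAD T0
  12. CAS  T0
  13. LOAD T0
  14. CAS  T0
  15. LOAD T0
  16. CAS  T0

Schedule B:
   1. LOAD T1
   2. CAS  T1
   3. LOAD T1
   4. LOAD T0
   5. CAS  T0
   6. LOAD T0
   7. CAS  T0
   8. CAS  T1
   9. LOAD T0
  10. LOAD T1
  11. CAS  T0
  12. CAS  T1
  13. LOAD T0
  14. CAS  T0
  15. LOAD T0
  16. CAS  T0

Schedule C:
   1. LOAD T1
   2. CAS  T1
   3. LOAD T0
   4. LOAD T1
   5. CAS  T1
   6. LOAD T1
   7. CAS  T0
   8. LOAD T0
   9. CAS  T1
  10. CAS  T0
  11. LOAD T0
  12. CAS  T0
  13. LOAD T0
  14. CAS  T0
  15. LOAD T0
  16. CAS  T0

B

Tracing schedule B:
#1 T1 reads 2
#2 T1 CAS(2→3) writes; counter now 3
#3 T1 reads 3
#4 T0 reads 3
#5 T0 CAS(3→4) writes; counter now 4
#6 T0 reads 4
#7 T0 CAS(4→5) writes; counter now 5
#8 T1 CAS(3→4) fails; counter now 5
#9 T0 reads 5
#10 T1 reads 5
#11 T0 CAS(5→6) writes; counter now 6
#12 T1 CAS(5→6) fails; counter now 6
#13 T0 reads 6
#14 T0 CAS(6→7) writes; counter now 7
#15 T0 reads 7
#16 T0 CAS(7→8) writes; counter now 8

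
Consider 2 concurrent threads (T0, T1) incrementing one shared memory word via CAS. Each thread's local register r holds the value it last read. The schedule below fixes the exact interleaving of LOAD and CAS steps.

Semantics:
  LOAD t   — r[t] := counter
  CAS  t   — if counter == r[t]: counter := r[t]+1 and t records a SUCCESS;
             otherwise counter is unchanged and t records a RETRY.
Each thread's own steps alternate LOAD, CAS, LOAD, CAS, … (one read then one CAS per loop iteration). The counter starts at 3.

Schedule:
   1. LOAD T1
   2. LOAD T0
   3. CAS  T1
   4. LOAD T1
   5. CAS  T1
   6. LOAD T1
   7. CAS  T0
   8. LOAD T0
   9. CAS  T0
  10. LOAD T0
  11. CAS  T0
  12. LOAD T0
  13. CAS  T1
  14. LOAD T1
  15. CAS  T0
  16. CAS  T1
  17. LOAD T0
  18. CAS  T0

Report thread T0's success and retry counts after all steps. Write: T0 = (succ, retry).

T0 = (4, 1)

[1] T1.load  rd  (counter 3, T1.r 3)
[2] T0.load  rd  (counter 3, T0.r 3)
[3] T1.cas  hit  (counter 4, T1.r 3)
[4] T1.load  rd  (counter 4, T1.r 4)
[5] T1.cas  hit  (counter 5, T1.r 4)
[6] T1.load  rd  (counter 5, T1.r 5)
[7] T0.cas  miss  (counter 5, T0.r 3)
[8] T0.load  rd  (counter 5, T0.r 5)
[9] T0.cas  hit  (counter 6, T0.r 5)
[10] T0.load  rd  (counter 6, T0.r 6)
[11] T0.cas  hit  (counter 7, T0.r 6)
[12] T0.load  rd  (counter 7, T0.r 7)
[13] T1.cas  miss  (counter 7, T1.r 5)
[14] T1.load  rd  (counter 7, T1.r 7)
[15] T0.cas  hit  (counter 8, T0.r 7)
[16] T1.cas  miss  (counter 8, T1.r 7)
[17] T0.load  rd  (counter 8, T0.r 8)
[18] T0.cas  hit  (counter 9, T0.r 8)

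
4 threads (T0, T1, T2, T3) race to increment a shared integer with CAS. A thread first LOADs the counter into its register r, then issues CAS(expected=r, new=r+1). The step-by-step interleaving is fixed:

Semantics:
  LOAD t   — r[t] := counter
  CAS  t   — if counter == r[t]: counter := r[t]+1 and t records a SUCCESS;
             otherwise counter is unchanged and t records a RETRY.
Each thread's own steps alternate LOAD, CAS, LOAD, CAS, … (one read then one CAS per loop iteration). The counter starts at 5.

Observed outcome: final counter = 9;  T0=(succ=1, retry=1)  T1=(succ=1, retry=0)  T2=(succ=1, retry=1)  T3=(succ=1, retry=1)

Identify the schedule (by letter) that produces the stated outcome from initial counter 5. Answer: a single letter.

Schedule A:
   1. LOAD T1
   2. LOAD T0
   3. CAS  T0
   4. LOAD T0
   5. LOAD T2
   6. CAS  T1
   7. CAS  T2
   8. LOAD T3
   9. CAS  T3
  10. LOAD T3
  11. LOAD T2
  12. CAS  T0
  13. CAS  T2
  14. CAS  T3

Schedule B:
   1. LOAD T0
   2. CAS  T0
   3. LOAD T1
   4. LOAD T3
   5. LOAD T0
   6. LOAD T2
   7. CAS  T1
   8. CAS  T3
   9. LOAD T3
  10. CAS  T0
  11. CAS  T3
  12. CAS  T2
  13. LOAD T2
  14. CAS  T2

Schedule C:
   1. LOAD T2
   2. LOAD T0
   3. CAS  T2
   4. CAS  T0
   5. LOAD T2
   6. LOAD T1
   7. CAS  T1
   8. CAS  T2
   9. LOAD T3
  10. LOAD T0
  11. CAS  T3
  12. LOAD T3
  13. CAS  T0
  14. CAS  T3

B

Simulating candidate B:
   1) LOAD T0:  M=5  r_T0=5
   2) CAS  T0:  M=6  r_T0=5 ✓
   3) LOAD T1:  M=6  r_T1=6
   4) LOAD T3:  M=6  r_T3=6
   5) LOAD T0:  M=6  r_T0=6
   6) LOAD T2:  M=6  r_T2=6
   7) CAS  T1:  M=7  r_T1=6 ✓
   8) CAS  T3:  M=7  r_T3=6 ✗
   9) LOAD T3:  M=7  r_T3=7
  10) CAS  T0:  M=7  r_T0=6 ✗
  11) CAS  T3:  M=8  r_T3=7 ✓
  12) CAS  T2:  M=8  r_T2=6 ✗
  13) LOAD T2:  M=8  r_T2=8
  14) CAS  T2:  M=9  r_T2=8 ✓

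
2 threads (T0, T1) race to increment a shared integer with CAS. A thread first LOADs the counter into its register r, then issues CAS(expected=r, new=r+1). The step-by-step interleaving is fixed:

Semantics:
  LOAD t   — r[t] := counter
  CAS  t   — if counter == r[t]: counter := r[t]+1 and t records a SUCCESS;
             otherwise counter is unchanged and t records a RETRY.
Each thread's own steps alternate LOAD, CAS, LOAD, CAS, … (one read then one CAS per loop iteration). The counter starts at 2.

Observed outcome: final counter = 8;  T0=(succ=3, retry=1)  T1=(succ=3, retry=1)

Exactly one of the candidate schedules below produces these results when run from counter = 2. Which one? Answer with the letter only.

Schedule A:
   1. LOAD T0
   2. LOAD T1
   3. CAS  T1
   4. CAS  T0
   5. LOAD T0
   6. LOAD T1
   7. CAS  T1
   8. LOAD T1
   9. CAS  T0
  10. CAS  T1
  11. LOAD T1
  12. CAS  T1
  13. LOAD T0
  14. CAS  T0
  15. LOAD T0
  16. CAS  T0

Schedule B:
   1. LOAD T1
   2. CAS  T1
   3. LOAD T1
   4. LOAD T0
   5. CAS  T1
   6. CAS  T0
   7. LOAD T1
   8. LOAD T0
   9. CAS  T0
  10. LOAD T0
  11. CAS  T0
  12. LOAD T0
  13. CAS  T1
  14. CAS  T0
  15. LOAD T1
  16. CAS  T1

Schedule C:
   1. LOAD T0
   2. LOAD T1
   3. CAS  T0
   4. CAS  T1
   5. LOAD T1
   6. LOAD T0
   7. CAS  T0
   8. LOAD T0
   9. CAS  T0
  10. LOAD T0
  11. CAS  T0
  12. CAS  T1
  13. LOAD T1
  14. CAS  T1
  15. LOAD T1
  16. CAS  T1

Tracing schedule B:
1. LOAD T1 → mem=2 r[T1]=2 [LOAD]
2. CAS T1 → mem=3 r[T1]=2 [OK]
3. LOAD T1 → mem=3 r[T1]=3 [LOAD]
4. LOAD T0 → mem=3 r[T0]=3 [LOAD]
5. CAS T1 → mem=4 r[T1]=3 [OK]
6. CAS T0 → mem=4 r[T0]=3 [RETRY]
7. LOAD T1 → mem=4 r[T1]=4 [LOAD]
8. LOAD T0 → mem=4 r[T0]=4 [LOAD]
9. CAS T0 → mem=5 r[T0]=4 [OK]
10. LOAD T0 → mem=5 r[T0]=5 [LOAD]
11. CAS T0 → mem=6 r[T0]=5 [OK]
12. LOAD T0 → mem=6 r[T0]=6 [LOAD]
13. CAS T1 → mem=6 r[T1]=4 [RETRY]
14. CAS T0 → mem=7 r[T0]=6 [OK]
15. LOAD T1 → mem=7 r[T1]=7 [LOAD]
16. CAS T1 → mem=8 r[T1]=7 [OK]

B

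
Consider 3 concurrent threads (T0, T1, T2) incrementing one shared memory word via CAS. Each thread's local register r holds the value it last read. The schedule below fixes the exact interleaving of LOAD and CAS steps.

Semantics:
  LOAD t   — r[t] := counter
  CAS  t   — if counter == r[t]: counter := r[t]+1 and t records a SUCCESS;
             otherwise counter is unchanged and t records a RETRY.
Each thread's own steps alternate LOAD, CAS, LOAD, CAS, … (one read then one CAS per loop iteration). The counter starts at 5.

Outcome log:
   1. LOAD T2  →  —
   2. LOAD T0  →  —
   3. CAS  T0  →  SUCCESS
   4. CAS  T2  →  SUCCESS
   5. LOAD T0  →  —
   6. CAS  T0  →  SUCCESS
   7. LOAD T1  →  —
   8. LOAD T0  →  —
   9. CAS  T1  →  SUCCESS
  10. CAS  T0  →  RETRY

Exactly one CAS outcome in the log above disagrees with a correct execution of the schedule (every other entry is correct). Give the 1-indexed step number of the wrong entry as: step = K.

step = 4

Re-executing:
   1) LOAD T2:  M=5  r_T2=5
   2) LOAD T0:  M=5  r_T0=5
   3) CAS  T0:  M=6  r_T0=5 ✓
   4) CAS  T2:  M=6  r_T2=5 ✗
   5) LOAD T0:  M=6  r_T0=6
   6) CAS  T0:  M=7  r_T0=6 ✓
   7) LOAD T1:  M=7  r_T1=7
   8) LOAD T0:  M=7  r_T0=7
   9) CAS  T1:  M=8  r_T1=7 ✓
  10) CAS  T0:  M=8  r_T0=7 ✗
Mismatch at 4.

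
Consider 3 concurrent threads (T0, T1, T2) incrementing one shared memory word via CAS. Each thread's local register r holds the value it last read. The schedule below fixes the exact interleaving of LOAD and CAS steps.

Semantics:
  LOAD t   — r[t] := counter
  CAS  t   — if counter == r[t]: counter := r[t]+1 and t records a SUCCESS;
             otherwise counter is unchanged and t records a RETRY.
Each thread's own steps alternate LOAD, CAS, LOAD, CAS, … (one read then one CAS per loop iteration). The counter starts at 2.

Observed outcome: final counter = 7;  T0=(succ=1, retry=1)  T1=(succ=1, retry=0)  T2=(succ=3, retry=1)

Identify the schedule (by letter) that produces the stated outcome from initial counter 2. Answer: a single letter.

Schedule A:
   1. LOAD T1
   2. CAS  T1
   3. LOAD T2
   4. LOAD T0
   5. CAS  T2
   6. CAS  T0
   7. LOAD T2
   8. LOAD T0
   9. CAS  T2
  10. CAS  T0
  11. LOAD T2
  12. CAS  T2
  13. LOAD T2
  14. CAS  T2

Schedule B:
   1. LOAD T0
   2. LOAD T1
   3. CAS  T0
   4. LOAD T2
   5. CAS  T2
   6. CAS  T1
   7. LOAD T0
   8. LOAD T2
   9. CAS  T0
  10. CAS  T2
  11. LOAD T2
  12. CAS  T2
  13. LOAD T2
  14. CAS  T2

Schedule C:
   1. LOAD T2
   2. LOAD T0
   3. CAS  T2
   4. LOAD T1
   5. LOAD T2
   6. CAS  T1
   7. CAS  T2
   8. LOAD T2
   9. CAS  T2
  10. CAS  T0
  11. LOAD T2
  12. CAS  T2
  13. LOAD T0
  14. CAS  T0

C

Simulating candidate C:
   1) LOAD T2:  M=2  r_T2=2
   2) LOAD T0:  M=2  r_T0=2
   3) CAS  T2:  M=3  r_T2=2 ✓
   4) LOAD T1:  M=3  r_T1=3
   5) LOAD T2:  M=3  r_T2=3
   6) CAS  T1:  M=4  r_T1=3 ✓
   7) CAS  T2:  M=4  r_T2=3 ✗
   8) LOAD T2:  M=4  r_T2=4
   9) CAS  T2:  M=5  r_T2=4 ✓
  10) CAS  T0:  M=5  r_T0=2 ✗
  11) LOAD T2:  M=5  r_T2=5
  12) CAS  T2:  M=6  r_T2=5 ✓
  13) LOAD T0:  M=6  r_T0=6
  14) CAS  T0:  M=7  r_T0=6 ✓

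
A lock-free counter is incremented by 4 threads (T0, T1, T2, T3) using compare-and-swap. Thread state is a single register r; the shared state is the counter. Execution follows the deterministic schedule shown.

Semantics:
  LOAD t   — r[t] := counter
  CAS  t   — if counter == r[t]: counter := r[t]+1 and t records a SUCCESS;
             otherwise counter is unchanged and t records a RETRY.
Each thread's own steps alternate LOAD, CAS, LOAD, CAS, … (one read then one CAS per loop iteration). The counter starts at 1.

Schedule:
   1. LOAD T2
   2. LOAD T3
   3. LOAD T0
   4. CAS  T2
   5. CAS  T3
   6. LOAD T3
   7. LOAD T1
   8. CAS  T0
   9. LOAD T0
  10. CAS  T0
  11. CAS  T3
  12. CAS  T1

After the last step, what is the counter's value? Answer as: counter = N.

T2 LOAD — after: cnt=1, r=1 — load
T3 LOAD — after: cnt=1, r=1 — load
T0 LOAD — after: cnt=1, r=1 — load
T2 CAS — after: cnt=2, r=1 — ok
T3 CAS — after: cnt=2, r=1 — retry
T3 LOAD — after: cnt=2, r=2 — load
T1 LOAD — after: cnt=2, r=2 — load
T0 CAS — after: cnt=2, r=1 — retry
T0 LOAD — after: cnt=2, r=2 — load
T0 CAS — after: cnt=3, r=2 — ok
T3 CAS — after: cnt=3, r=2 — retry
T1 CAS — after: cnt=3, r=2 — retry

counter = 3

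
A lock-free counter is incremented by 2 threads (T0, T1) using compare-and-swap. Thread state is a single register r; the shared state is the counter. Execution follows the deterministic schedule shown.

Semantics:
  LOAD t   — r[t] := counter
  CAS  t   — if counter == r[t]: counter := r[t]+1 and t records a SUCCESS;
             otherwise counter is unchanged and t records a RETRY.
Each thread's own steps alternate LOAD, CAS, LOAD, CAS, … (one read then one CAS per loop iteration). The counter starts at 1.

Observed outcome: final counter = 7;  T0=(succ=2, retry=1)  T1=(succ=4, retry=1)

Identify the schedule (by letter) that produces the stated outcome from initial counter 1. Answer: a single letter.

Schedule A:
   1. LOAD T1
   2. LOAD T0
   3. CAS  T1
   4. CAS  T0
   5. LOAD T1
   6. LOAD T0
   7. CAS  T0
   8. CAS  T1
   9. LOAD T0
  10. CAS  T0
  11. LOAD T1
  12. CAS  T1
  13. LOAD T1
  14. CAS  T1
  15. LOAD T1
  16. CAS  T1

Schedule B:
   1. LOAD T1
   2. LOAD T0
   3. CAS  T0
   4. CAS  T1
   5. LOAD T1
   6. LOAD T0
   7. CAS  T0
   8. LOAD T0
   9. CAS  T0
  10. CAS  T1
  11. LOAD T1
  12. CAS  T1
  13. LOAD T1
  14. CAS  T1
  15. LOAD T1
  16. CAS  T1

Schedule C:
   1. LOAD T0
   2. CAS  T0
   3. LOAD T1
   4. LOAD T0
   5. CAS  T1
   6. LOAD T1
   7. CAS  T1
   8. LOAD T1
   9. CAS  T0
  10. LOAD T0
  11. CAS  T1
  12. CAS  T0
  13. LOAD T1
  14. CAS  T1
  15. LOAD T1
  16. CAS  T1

A

Simulating candidate A:
step 1: T1 LOAD ⇒ load; ctr=1 reg=1
step 2: T0 LOAD ⇒ load; ctr=1 reg=1
step 3: T1 CAS ⇒ ok; ctr=2 reg=1
step 4: T0 CAS ⇒ retry; ctr=2 reg=1
step 5: T1 LOAD ⇒ load; ctr=2 reg=2
step 6: T0 LOAD ⇒ load; ctr=2 reg=2
step 7: T0 CAS ⇒ ok; ctr=3 reg=2
step 8: T1 CAS ⇒ retry; ctr=3 reg=2
step 9: T0 LOAD ⇒ load; ctr=3 reg=3
step 10: T0 CAS ⇒ ok; ctr=4 reg=3
step 11: T1 LOAD ⇒ load; ctr=4 reg=4
step 12: T1 CAS ⇒ ok; ctr=5 reg=4
step 13: T1 LOAD ⇒ load; ctr=5 reg=5
step 14: T1 CAS ⇒ ok; ctr=6 reg=5
step 15: T1 LOAD ⇒ load; ctr=6 reg=6
step 16: T1 CAS ⇒ ok; ctr=7 reg=6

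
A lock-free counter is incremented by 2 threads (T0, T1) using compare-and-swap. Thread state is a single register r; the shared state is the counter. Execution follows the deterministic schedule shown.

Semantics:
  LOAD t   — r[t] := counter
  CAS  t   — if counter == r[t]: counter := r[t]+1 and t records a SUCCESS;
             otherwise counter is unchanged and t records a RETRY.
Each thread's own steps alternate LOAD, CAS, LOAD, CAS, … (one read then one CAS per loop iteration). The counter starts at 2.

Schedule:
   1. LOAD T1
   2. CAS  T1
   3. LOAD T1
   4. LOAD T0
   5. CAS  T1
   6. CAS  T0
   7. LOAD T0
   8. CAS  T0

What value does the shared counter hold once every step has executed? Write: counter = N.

   1) LOAD T1:  M=2  r_T1=2
   2) CAS  T1:  M=3  r_T1=2 ✓
   3) LOAD T1:  M=3  r_T1=3
   4) LOAD T0:  M=3  r_T0=3
   5) CAS  T1:  M=4  r_T1=3 ✓
   6) CAS  T0:  M=4  r_T0=3 ✗
   7) LOAD T0:  M=4  r_T0=4
   8) CAS  T0:  M=5  r_T0=4 ✓

counter = 5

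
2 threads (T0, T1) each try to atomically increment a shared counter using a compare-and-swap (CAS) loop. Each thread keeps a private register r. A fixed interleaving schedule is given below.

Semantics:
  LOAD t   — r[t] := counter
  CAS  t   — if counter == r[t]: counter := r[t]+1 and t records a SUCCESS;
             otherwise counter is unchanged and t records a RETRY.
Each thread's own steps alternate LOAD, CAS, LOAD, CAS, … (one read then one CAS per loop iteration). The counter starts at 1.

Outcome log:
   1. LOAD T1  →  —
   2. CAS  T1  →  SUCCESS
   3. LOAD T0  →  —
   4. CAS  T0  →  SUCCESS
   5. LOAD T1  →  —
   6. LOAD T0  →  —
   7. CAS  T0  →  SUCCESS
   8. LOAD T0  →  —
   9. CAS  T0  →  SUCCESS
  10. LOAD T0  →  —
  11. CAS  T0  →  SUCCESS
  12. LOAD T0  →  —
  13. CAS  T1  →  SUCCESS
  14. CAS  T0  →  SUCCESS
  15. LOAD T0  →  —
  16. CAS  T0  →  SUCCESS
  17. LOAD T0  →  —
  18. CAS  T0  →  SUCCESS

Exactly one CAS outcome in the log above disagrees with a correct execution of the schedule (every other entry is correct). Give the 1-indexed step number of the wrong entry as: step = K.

step = 13

Re-executing:
#1 T1 reads 1
#2 T1 CAS(1→2) writes; counter now 2
#3 T0 reads 2
#4 T0 CAS(2→3) writes; counter now 3
#5 T1 reads 3
#6 T0 reads 3
#7 T0 CAS(3→4) writes; counter now 4
#8 T0 reads 4
#9 T0 CAS(4→5) writes; counter now 5
#10 T0 reads 5
#11 T0 CAS(5→6) writes; counter now 6
#12 T0 reads 6
#13 T1 CAS(3→4) fails; counter now 6
#14 T0 CAS(6→7) writes; counter now 7
#15 T0 reads 7
#16 T0 CAS(7→8) writes; counter now 8
#17 T0 reads 8
#18 T0 CAS(8→9) writes; counter now 9
Mismatch at 13.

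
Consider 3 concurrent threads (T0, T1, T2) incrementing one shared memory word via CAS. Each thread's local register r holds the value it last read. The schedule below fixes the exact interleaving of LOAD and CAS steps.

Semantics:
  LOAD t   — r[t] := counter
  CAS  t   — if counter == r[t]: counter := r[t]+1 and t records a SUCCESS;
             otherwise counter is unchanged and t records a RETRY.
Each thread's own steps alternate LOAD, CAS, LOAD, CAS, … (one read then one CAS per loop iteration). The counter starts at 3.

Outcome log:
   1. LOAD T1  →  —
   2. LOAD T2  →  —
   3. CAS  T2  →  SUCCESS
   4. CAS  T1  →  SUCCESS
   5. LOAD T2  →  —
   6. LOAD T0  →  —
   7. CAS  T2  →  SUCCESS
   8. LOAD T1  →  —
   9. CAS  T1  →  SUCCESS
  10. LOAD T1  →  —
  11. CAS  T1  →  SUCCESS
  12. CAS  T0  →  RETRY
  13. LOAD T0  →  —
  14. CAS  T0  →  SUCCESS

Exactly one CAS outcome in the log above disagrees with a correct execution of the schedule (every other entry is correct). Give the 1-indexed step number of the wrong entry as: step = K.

step = 4

Correct run:
#1 T1 reads 3
#2 T2 reads 3
#3 T2 CAS(3→4) writes; counter now 4
#4 T1 CAS(3→4) fails; counter now 4
#5 T2 reads 4
#6 T0 reads 4
#7 T2 CAS(4→5) writes; counter now 5
#8 T1 reads 5
#9 T1 CAS(5→6) writes; counter now 6
#10 T1 reads 6
#11 T1 CAS(6→7) writes; counter now 7
#12 T0 CAS(4→5) fails; counter now 7
#13 T0 reads 7
#14 T0 CAS(7→8) writes; counter now 8
Mismatch at 4.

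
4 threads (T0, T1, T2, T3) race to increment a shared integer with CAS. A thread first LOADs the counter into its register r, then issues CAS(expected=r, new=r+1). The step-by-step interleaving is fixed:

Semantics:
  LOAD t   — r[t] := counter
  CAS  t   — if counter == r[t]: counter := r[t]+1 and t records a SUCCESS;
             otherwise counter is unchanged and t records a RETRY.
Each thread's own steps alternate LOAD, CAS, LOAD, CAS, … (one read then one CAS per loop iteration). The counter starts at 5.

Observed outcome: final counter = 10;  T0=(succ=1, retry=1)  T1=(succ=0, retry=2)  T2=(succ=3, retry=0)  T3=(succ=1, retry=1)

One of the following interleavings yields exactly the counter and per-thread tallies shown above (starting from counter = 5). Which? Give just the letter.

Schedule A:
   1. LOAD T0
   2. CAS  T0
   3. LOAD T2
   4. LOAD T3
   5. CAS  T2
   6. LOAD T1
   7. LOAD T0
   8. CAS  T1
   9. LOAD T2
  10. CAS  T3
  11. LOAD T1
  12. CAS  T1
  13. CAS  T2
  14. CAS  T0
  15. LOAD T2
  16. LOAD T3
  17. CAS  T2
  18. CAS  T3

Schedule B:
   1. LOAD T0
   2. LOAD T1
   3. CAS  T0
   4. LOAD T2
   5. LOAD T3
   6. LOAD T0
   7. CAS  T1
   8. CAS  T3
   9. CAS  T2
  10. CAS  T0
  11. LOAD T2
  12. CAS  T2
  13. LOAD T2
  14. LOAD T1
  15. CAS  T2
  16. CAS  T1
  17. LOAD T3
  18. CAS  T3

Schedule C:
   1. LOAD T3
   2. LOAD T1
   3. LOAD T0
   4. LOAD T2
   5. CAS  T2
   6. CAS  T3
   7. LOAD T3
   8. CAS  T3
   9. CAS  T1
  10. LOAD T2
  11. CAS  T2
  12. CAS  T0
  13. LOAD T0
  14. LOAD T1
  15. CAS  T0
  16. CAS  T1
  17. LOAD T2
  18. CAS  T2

Tracing schedule C:
   1) LOAD T3:  M=5  r_T3=5
   2) LOAD T1:  M=5  r_T1=5
   3) LOAD T0:  M=5  r_T0=5
   4) LOAD T2:  M=5  r_T2=5
   5) CAS  T2:  M=6  r_T2=5 ✓
   6) CAS  T3:  M=6  r_T3=5 ✗
   7) LOAD T3:  M=6  r_T3=6
   8) CAS  T3:  M=7  r_T3=6 ✓
   9) CAS  T1:  M=7  r_T1=5 ✗
  10) LOAD T2:  M=7  r_T2=7
  11) CAS  T2:  M=8  r_T2=7 ✓
  12) CAS  T0:  M=8  r_T0=5 ✗
  13) LOAD T0:  M=8  r_T0=8
  14) LOAD T1:  M=8  r_T1=8
  15) CAS  T0:  M=9  r_T0=8 ✓
  16) CAS  T1:  M=9  r_T1=8 ✗
  17) LOAD T2:  M=9  r_T2=9
  18) CAS  T2:  M=10  r_T2=9 ✓

C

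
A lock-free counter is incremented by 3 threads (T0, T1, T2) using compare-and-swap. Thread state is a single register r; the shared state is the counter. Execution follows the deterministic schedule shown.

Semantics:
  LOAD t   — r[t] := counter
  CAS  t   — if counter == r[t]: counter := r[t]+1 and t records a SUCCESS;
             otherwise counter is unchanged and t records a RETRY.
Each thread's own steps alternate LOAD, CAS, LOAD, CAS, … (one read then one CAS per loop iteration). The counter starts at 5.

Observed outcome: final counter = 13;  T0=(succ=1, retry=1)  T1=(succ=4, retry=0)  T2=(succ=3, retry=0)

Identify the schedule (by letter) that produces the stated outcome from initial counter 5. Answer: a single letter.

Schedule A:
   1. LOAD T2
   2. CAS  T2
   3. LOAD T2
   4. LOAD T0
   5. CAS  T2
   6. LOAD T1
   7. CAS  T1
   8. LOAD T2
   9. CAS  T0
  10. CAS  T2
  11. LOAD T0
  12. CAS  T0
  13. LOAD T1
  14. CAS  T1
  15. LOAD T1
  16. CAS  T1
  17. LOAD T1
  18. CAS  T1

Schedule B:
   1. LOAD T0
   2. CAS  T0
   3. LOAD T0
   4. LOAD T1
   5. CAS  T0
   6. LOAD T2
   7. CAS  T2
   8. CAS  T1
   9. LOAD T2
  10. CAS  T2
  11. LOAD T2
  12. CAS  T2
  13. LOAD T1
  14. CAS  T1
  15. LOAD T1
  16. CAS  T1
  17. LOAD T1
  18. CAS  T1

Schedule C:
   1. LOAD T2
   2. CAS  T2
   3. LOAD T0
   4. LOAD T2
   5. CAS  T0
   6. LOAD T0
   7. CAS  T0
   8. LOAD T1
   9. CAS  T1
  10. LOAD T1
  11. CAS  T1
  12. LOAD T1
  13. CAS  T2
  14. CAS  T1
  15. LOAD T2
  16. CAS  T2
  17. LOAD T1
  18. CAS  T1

Run A:
   1) LOAD T2:  M=5  r_T2=5
   2) CAS  T2:  M=6  r_T2=5 ✓
   3) LOAD T2:  M=6  r_T2=6
   4) LOAD T0:  M=6  r_T0=6
   5) CAS  T2:  M=7  r_T2=6 ✓
   6) LOAD T1:  M=7  r_T1=7
   7) CAS  T1:  M=8  r_T1=7 ✓
   8) LOAD T2:  M=8  r_T2=8
   9) CAS  T0:  M=8  r_T0=6 ✗
  10) CAS  T2:  M=9  r_T2=8 ✓
  11) LOAD T0:  M=9  r_T0=9
  12) CAS  T0:  M=10  r_T0=9 ✓
  13) LOAD T1:  M=10  r_T1=10
  14) CAS  T1:  M=11  r_T1=10 ✓
  15) LOAD T1:  M=11  r_T1=11
  16) CAS  T1:  M=12  r_T1=11 ✓
  17) LOAD T1:  M=12  r_T1=12
  18) CAS  T1:  M=13  r_T1=12 ✓

A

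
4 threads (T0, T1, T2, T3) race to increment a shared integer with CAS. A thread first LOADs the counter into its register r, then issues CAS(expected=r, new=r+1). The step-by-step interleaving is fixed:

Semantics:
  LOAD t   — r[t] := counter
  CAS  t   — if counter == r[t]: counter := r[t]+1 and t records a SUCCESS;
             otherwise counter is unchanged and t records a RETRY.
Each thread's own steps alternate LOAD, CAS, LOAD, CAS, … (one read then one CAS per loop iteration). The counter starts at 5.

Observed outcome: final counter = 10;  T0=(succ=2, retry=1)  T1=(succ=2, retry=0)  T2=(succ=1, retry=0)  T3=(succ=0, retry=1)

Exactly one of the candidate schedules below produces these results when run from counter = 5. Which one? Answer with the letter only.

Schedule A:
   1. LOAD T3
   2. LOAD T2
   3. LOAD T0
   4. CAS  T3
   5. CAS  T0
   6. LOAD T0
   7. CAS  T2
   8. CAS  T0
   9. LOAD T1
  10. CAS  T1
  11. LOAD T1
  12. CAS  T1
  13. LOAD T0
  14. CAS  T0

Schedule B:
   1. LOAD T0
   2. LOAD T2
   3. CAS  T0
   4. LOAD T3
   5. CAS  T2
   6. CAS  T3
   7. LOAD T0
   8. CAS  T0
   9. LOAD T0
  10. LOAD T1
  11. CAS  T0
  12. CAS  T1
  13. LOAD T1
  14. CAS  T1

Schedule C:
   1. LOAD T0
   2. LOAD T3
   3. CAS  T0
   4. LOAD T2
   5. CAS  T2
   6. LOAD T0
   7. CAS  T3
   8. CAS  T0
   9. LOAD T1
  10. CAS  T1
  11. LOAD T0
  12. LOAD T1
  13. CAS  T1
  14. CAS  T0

Simulating candidate C:
step 1: T0 LOAD ⇒ load; ctr=5 reg=5
step 2: T3 LOAD ⇒ load; ctr=5 reg=5
step 3: T0 CAS ⇒ ok; ctr=6 reg=5
step 4: T2 LOAD ⇒ load; ctr=6 reg=6
step 5: T2 CAS ⇒ ok; ctr=7 reg=6
step 6: T0 LOAD ⇒ load; ctr=7 reg=7
step 7: T3 CAS ⇒ retry; ctr=7 reg=5
step 8: T0 CAS ⇒ ok; ctr=8 reg=7
step 9: T1 LOAD ⇒ load; ctr=8 reg=8
step 10: T1 CAS ⇒ ok; ctr=9 reg=8
step 11: T0 LOAD ⇒ load; ctr=9 reg=9
step 12: T1 LOAD ⇒ load; ctr=9 reg=9
step 13: T1 CAS ⇒ ok; ctr=10 reg=9
step 14: T0 CAS ⇒ retry; ctr=10 reg=9

C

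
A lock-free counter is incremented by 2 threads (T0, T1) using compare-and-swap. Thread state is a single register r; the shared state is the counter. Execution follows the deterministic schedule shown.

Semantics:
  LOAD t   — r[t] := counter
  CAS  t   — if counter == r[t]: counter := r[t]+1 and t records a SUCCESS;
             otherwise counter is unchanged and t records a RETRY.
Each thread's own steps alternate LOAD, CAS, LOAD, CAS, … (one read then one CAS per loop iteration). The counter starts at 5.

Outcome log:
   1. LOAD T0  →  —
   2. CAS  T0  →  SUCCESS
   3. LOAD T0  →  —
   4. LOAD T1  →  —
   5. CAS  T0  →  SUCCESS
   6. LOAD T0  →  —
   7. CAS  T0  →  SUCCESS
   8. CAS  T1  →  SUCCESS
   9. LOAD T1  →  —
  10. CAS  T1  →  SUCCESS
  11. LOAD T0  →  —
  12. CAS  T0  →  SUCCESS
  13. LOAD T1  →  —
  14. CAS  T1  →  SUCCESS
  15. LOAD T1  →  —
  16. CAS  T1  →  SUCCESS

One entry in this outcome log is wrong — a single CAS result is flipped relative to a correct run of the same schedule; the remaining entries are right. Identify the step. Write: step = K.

Re-executing:
T0 LOAD — after: cnt=5, r=5 — load
T0 CAS — after: cnt=6, r=5 — ok
T0 LOAD — after: cnt=6, r=6 — load
T1 LOAD — after: cnt=6, r=6 — load
T0 CAS — after: cnt=7, r=6 — ok
T0 LOAD — after: cnt=7, r=7 — load
T0 CAS — after: cnt=8, r=7 — ok
T1 CAS — after: cnt=8, r=6 — retry
T1 LOAD — after: cnt=8, r=8 — load
T1 CAS — after: cnt=9, r=8 — ok
T0 LOAD — after: cnt=9, r=9 — load
T0 CAS — after: cnt=10, r=9 — ok
T1 LOAD — after: cnt=10, r=10 — load
T1 CAS — after: cnt=11, r=10 — ok
T1 LOAD — after: cnt=11, r=11 — load
T1 CAS — after: cnt=12, r=11 — ok
Log disagrees first at step 8.

step = 8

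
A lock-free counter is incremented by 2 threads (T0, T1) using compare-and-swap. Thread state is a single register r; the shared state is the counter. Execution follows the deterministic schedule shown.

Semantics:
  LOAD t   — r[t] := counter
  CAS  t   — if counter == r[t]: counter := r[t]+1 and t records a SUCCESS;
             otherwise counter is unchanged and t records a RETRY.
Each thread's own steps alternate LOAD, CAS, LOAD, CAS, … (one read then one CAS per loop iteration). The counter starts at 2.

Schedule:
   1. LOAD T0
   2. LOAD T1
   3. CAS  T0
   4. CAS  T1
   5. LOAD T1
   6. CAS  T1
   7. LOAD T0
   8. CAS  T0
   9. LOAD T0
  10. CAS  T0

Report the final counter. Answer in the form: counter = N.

counter = 6

step 1: T0 LOAD ⇒ load; ctr=2 reg=2
step 2: T1 LOAD ⇒ load; ctr=2 reg=2
step 3: T0 CAS ⇒ ok; ctr=3 reg=2
step 4: T1 CAS ⇒ retry; ctr=3 reg=2
step 5: T1 LOAD ⇒ load; ctr=3 reg=3
step 6: T1 CAS ⇒ ok; ctr=4 reg=3
step 7: T0 LOAD ⇒ load; ctr=4 reg=4
step 8: T0 CAS ⇒ ok; ctr=5 reg=4
step 9: T0 LOAD ⇒ load; ctr=5 reg=5
step 10: T0 CAS ⇒ ok; ctr=6 reg=5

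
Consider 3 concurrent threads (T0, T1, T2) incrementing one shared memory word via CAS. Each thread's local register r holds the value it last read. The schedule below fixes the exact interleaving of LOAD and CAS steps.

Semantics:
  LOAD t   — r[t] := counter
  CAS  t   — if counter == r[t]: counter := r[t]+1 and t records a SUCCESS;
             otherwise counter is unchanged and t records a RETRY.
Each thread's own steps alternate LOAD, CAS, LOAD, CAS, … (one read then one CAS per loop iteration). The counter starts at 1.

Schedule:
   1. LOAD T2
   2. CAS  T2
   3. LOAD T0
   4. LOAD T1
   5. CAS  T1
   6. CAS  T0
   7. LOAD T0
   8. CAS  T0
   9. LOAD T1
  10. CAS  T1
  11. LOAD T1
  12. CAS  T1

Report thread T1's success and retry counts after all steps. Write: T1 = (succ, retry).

T1 = (3, 0)

#1 T2 reads 1
#2 T2 CAS(1→2) writes; counter now 2
#3 T0 reads 2
#4 T1 reads 2
#5 T1 CAS(2→3) writes; counter now 3
#6 T0 CAS(2→3) fails; counter now 3
#7 T0 reads 3
#8 T0 CAS(3→4) writes; counter now 4
#9 T1 reads 4
#10 T1 CAS(4→5) writes; counter now 5
#11 T1 reads 5
#12 T1 CAS(5→6) writes; counter now 6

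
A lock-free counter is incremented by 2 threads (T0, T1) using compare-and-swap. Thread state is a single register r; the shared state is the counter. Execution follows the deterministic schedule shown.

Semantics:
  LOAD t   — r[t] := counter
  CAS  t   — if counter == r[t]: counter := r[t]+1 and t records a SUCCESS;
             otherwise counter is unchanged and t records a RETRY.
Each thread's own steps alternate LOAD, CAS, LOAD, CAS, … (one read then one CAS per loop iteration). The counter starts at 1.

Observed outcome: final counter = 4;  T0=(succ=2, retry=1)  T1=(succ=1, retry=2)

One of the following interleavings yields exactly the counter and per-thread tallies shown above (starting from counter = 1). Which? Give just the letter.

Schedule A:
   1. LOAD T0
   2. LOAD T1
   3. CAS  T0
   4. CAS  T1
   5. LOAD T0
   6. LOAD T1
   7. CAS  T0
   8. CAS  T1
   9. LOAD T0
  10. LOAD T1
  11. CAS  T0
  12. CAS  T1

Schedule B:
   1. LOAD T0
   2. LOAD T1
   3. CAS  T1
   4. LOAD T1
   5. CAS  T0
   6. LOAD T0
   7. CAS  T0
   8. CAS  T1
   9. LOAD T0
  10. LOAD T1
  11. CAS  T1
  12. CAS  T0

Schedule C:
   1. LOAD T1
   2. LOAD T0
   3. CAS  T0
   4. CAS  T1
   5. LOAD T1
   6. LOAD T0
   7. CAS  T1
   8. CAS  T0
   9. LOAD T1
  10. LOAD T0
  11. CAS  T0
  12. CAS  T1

C

Simulating candidate C:
#1 T1 reads 1
#2 T0 reads 1
#3 T0 CAS(1→2) writes; counter now 2
#4 T1 CAS(1→2) fails; counter now 2
#5 T1 reads 2
#6 T0 reads 2
#7 T1 CAS(2→3) writes; counter now 3
#8 T0 CAS(2→3) fails; counter now 3
#9 T1 reads 3
#10 T0 reads 3
#11 T0 CAS(3→4) writes; counter now 4
#12 T1 CAS(3→4) fails; counter now 4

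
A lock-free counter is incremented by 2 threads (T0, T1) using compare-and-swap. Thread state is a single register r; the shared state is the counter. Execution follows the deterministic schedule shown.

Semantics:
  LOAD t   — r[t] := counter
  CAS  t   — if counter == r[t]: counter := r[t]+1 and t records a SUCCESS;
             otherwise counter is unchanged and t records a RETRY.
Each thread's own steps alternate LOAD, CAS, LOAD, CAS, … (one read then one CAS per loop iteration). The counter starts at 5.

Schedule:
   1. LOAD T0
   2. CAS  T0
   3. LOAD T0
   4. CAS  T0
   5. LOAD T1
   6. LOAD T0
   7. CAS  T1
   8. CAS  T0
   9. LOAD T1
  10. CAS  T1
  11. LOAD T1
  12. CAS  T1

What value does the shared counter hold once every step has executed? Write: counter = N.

#1 T0 reads 5
#2 T0 CAS(5→6) writes; counter now 6
#3 T0 reads 6
#4 T0 CAS(6→7) writes; counter now 7
#5 T1 reads 7
#6 T0 reads 7
#7 T1 CAS(7→8) writes; counter now 8
#8 T0 CAS(7→8) fails; counter now 8
#9 T1 reads 8
#10 T1 CAS(8→9) writes; counter now 9
#11 T1 reads 9
#12 T1 CAS(9→10) writes; counter now 10

counter = 10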